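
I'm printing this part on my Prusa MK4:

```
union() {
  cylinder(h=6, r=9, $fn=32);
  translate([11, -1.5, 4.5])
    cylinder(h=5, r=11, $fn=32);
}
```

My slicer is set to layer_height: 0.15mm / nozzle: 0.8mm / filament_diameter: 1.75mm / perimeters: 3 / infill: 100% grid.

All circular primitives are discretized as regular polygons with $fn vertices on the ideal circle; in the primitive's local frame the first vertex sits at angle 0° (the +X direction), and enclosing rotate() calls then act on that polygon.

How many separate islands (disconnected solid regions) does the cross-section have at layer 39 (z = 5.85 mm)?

At z = 5.85 mm: the r=9 cylinder gives a regular 32-gon of circumradius 9 (constant along its height); the r=11 cylinder at (11, -1.5) contributes a regular 32-gon of circumradius 11; Merging all regions: the regions partially overlap (shared area 101.84 mm²), so overlapping operands fuse into one piece — 1 connected region. Overall, the cross-section is a single solid region. Island count = 1.

1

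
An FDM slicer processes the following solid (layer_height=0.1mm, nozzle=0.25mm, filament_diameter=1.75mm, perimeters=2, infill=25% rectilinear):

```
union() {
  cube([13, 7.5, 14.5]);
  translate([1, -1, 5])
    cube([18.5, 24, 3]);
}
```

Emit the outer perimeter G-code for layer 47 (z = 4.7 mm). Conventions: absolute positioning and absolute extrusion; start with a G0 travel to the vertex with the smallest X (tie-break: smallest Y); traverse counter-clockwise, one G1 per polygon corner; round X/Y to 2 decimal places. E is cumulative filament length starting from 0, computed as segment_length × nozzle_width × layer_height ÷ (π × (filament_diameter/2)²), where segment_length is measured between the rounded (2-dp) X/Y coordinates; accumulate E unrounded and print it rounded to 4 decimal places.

G0 X0.00 Y0.00 Z4.70
G1 X13.00 Y0.00 E0.1351
G1 X13.00 Y7.50 E0.2131
G1 X0.00 Y7.50 E0.3482
G1 X0.00 Y0.00 E0.4261

At z = 4.7 mm: the cube is present — its section is the full 13×7.5 rectangle; the cube at (1, -1) does not reach this height (z outside [5, 8]); Taking the union: only the 13×7.5 cube is present, so the union is just that shape — 1 connected region. The outline is a single polygon with 4 vertices. Extrusion per mm of travel: 0.25 × 0.1 / (π × 0.875²) = 0.010394. Accumulating E over each segment gives final E = 0.4261.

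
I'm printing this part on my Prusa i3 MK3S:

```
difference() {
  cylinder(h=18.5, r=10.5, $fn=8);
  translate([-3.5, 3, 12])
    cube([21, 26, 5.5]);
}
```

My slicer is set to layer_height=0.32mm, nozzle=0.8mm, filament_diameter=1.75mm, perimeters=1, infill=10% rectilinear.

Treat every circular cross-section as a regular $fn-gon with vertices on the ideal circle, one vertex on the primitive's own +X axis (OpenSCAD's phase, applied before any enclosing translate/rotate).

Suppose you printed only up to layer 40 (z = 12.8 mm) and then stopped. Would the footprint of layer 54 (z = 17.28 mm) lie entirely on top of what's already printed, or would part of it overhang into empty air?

Compare the two slices. At z = 12.8: the cylinder: section is a regular 8-gon, circumradius r=10.5 (area = (8/2)·10.500²·sin(360°/8) = 311.83 mm²); the cube at (-3.5, 3) (footprint 21×26) is included at this height (area 546.00 mm²); Taking the first minus the rest: starting from the r=10.5 cylinder (311.83 mm²), the 21×26 cube at (-3.5, 3) partially overlaps it — only the 72.04 mm² overlap (of its 546.00 mm²) is removed, clipping the outline — area = 239.80 mm². At z = 17.28: the cylinder: section is a regular 8-gon, circumradius r=10.5 (area = (8/2)·10.500²·sin(360°/8) = 311.83 mm²); the 21×26 cube at (-3.5, 3) contributes its full rectangle (area 546.00 mm²); Taking the first minus the rest: starting from the r=10.5 cylinder (311.83 mm²), the 21×26 cube at (-3.5, 3) partially overlaps it — only the 72.04 mm² overlap (of its 546.00 mm²) is removed, clipping the outline — area = 239.80 mm². Checking containment: the cross-section at z = 17.28 is a subset of the cross-section at z = 12.8.

entirely on top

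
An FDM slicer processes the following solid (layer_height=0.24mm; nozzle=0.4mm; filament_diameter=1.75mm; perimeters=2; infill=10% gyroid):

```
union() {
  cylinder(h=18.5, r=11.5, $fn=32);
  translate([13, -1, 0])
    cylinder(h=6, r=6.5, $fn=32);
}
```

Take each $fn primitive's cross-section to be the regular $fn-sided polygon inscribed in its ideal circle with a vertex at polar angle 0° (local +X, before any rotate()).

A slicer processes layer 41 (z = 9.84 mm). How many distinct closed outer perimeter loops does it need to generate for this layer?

At z = 9.84 mm: the cylinder: section is a regular 32-gon, circumradius r=11.5; the cylinder at (13, -1) is not intersected at this z (z outside [0, 6]); Combining (union): only the r=11.5 cylinder is present, so the union is just that shape — 1 connected region. The result has 1 disconnected region.

1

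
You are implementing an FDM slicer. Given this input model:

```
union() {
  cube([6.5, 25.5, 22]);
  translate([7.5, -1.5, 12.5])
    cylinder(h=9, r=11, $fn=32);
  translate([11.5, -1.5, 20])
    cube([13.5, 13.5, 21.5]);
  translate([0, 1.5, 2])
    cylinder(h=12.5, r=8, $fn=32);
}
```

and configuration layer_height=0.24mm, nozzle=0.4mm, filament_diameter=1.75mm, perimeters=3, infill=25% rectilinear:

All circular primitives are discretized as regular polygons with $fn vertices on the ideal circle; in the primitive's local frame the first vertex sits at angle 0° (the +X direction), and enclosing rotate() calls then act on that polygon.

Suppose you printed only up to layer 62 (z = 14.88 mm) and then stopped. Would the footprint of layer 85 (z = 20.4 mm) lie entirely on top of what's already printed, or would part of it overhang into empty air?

Compare the two slices. At z = 14.88: the cube (footprint 6.5×25.5) is included at this height (area 165.75 mm²); the r=11 cylinder at (7.5, -1.5) gives a regular 32-gon of circumradius 11 (constant along its height) (area = (32/2)·11.000²·sin(360°/32) = 377.69 mm²); the cube at (11.5, -1.5) is absent (z outside [20, 41.5]); the cylinder at (0, 1.5) is not intersected at this z (z outside [2, 14.5]); Combining (union): the regions partially overlap — summed areas 543.44 mm² minus the doubly-counted overlap 54.57 mm² gives 488.88 mm² — area = 488.88 mm². At z = 20.4: the 6.5×25.5 cube contributes its full rectangle (area 165.75 mm²); the r=11 cylinder at (7.5, -1.5) gives a regular 32-gon of circumradius 11 (constant along its height) (area = (32/2)·11.000²·sin(360°/32) = 377.69 mm²); the 13.5×13.5 cube at (11.5, -1.5) contributes its full rectangle (area 182.25 mm²); the cylinder at (0, 1.5) does not reach this height (z outside [2, 14.5]); Taking the union: the regions partially overlap — summed areas 725.69 mm² minus the doubly-counted overlap 106.13 mm² gives 619.57 mm² — area = 619.57 mm². Checking containment: at z = 20.4 the cross-section extends beyond the z = 14.88 cross-section by about 130.69 mm².

part overhangs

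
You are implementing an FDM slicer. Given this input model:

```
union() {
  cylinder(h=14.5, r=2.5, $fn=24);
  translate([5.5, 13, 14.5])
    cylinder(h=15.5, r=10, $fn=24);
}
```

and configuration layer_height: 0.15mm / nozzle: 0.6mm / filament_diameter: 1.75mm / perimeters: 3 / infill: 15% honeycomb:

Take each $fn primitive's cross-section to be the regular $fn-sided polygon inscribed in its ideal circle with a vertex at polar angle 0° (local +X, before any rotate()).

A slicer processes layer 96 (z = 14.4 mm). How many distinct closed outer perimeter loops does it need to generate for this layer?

At z = 14.4 mm: the r=2.5 cylinder contributes a regular 24-gon of circumradius 2.5; the cylinder at (5.5, 13) is absent (z outside [14.5, 30]); Combining (union): only the r=2.5 cylinder is present, so the union is just that shape — 1 connected region. The result has 1 disconnected region.

1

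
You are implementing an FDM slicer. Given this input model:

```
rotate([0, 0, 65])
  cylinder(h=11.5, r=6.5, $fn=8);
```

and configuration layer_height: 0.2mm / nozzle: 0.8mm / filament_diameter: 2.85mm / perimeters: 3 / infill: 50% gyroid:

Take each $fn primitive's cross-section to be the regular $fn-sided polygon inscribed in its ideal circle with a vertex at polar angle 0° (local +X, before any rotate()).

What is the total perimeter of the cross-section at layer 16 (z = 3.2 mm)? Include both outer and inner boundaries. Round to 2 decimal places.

39.80 mm

At z = 3.2 mm: the cylinder: section is a regular 8-gon, circumradius r=6.5 (perimeter = 2·8·6.500·sin(180°/8) = 39.80 mm); (rotated 65° about Z; rotation is an isometry so areas/perimeters/island counts are preserved). Overall, the cross-section is a single solid region. Total boundary length (outer) = 39.80 mm.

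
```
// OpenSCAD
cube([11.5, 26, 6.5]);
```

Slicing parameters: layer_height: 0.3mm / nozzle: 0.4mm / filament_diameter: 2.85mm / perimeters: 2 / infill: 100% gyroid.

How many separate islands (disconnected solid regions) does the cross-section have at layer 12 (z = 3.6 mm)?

1

At z = 3.6 mm: the 11.5×26 cube contributes its full rectangle. Overall, the cross-section is a single solid region. Island count = 1.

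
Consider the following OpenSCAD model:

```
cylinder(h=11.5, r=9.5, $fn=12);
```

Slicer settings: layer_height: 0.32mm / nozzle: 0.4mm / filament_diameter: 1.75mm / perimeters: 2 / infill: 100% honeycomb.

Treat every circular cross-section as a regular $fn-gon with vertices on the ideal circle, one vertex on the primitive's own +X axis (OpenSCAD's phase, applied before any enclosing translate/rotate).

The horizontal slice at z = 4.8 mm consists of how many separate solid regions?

1

At z = 4.8 mm: the r=9.5 cylinder gives a regular 12-gon of circumradius 9.5 (constant along its height). The result has 1 disconnected region.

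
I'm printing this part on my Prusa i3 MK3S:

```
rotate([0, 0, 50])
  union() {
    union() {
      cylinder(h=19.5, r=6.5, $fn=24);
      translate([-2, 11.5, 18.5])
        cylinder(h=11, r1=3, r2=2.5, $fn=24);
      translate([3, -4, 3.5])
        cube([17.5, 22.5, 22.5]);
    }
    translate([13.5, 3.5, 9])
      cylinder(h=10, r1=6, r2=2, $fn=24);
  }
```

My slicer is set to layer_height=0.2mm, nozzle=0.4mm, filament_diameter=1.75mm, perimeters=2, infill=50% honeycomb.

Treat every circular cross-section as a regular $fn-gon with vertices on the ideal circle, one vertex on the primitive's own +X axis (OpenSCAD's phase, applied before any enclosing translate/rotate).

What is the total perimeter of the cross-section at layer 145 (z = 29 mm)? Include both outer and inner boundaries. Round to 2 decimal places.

15.81 mm

At z = 29 mm: the cylinder is absent (z outside [0, 19.5]); the cone at (-2, 11.5) contributes a regular 24-gon of circumradius 2.523 (interpolated between r1=3 and r2=2.5 at t=0.955) (perimeter = 2·24·2.523·sin(180°/24) = 15.81 mm); the cube at (3, -4) does not reach this height (z outside [3.5, 26]); Merging all regions: only the cone at (-2, 11.5) is present, so the union is just that shape — boundary = 15.81 mm; the cone at (13.5, 3.5) is not intersected at this z (z outside [9, 19]); Taking the union: only that combined region is present, so the union is just that shape — boundary = 15.81 mm; (whole slice rotated 50° about Z — lengths, areas and connectivity unchanged). Overall, the cross-section is a single solid region. Total boundary length (outer) = 15.81 mm.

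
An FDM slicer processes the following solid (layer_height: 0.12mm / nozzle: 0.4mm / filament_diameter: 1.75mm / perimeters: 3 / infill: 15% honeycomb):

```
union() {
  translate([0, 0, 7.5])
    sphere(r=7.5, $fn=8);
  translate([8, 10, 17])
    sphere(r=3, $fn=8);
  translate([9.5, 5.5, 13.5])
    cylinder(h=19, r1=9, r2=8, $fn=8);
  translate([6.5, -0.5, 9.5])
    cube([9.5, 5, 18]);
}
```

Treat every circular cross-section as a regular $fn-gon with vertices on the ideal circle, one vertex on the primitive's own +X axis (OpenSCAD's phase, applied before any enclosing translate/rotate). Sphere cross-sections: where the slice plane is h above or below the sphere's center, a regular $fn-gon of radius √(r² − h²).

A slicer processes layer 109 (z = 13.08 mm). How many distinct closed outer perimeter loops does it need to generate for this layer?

At z = 13.08 mm: the r=7.5 sphere slices to a regular 8-gon of circumradius 5.011 (√(r²−h²) with h=5.58 from center); the sphere at (8, 10) is absent (|z−center|=3.920 > r=3); the cone at (9.5, 5.5) is absent (z outside [13.5, 32.5]); the cube at (6.5, -0.5) (footprint 9.5×5) is included at this height; Combining (union): the 2 present regions are separate (no shared area or edge), so areas and boundary lengths simply add and each stays a separate island — 2 connected regions. The result has 2 disconnected regions.

2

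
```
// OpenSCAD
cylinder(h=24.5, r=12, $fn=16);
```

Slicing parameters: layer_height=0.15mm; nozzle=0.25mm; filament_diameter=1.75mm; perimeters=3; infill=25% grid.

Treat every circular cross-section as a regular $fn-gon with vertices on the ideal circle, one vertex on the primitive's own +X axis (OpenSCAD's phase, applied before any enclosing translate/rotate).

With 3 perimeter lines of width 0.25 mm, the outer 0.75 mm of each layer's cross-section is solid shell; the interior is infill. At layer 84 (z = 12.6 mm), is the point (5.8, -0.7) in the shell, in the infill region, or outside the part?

At z = 12.6 mm: the cylinder: section is a regular 16-gon, circumradius r=12. Overall, the cross-section is a single solid region. The nearest boundary edge runs (11.09, -4.59)→(12.00, 0.00); distance from the point to it = 5.94 mm. The point is inside the cross-section and 5.94 mm from the nearest boundary — more than the 0.75 mm shell width (3 × 0.25), so it's in the infill interior.

infill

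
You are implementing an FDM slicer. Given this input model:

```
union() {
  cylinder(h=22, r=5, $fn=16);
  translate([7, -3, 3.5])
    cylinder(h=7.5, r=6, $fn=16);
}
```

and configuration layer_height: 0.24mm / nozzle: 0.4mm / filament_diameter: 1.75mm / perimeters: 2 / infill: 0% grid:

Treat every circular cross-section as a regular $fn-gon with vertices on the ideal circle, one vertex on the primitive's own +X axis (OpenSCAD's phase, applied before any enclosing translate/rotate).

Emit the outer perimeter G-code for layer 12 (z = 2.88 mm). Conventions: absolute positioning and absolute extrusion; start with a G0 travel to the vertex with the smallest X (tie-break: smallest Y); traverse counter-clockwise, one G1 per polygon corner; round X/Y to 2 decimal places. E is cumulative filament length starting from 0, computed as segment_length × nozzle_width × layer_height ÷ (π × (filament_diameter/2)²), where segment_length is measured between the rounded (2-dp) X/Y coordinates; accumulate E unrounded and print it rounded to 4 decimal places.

G0 X-5.00 Y0.00 Z2.88
G1 X-4.62 Y-1.91 E0.0777
G1 X-3.54 Y-3.54 E0.1558
G1 X-1.91 Y-4.62 E0.2338
G1 X0.00 Y-5.00 E0.3115
G1 X1.91 Y-4.62 E0.3893
G1 X3.54 Y-3.54 E0.4673
G1 X4.62 Y-1.91 E0.5453
G1 X5.00 Y0.00 E0.6231
G1 X4.62 Y1.91 E0.7008
G1 X3.54 Y3.54 E0.7788
G1 X1.91 Y4.62 E0.8569
G1 X0.00 Y5.00 E0.9346
G1 X-1.91 Y4.62 E1.0123
G1 X-3.54 Y3.54 E1.0904
G1 X-4.62 Y1.91 E1.1684
G1 X-5.00 Y0.00 E1.2461

At z = 2.88 mm: the cylinder: section is a regular 16-gon, circumradius r=5; the cylinder at (7, -3) does not reach this height (z outside [3.5, 11]); Combining (union): only the r=5 cylinder is present, so the union is just that shape — 1 connected region. The outline is a single polygon with 16 vertices. Extrusion per mm of travel: 0.4 × 0.24 / (π × 0.875²) = 0.039912. Accumulating E over each segment gives final E = 1.2461.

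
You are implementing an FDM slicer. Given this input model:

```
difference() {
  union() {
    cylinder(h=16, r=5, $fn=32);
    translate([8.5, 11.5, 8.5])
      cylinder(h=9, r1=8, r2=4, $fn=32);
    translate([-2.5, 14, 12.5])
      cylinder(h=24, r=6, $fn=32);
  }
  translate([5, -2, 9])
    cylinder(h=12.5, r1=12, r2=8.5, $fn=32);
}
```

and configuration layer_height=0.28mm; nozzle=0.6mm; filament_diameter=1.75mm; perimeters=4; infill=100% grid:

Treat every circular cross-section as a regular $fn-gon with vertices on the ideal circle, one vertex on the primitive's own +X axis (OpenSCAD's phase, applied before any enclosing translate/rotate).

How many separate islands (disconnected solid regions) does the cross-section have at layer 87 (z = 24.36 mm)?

1

At z = 24.36 mm: the cylinder is absent (z outside [0, 16]); the cone at (8.5, 11.5) is not intersected at this z (z outside [8.5, 17.5]); the r=6 cylinder at (-2.5, 14) contributes a regular 32-gon of circumradius 6; Combining (union): only the r=6 cylinder at (-2.5, 14) is present, so the union is just that shape — 1 connected region; the cone at (5, -2) is not intersected at this z (z outside [9, 21.5]); After the difference (first − rest): none of the subtracted shapes is present at this height, so that combined region is unchanged — 1 connected region. Overall, the cross-section is a single solid region. Island count = 1.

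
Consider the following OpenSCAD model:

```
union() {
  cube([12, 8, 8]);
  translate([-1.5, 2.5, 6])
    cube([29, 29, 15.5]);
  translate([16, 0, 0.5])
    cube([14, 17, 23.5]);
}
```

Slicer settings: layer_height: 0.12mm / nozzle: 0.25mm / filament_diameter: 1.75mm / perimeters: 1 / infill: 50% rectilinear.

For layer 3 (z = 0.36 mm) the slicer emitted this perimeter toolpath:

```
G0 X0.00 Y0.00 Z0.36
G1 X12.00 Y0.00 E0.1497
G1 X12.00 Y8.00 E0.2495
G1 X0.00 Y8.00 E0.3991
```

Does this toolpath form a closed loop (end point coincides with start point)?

no

Start point (G0): (0.00, 0.00). End point (last G1): the path does not return to the start — open.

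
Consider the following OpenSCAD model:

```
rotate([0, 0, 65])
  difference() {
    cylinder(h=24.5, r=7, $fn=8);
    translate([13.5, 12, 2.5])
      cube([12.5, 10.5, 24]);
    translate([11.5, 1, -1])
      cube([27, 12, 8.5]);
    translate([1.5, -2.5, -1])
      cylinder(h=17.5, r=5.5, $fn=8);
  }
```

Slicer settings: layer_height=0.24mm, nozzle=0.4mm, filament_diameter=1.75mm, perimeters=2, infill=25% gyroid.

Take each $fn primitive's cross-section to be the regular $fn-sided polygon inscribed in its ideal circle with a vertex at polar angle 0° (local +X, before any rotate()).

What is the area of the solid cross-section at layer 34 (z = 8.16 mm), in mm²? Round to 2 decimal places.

At z = 8.16 mm: the r=7 cylinder contributes a regular 8-gon of circumradius 7 (area = (8/2)·7.000²·sin(360°/8) = 138.59 mm²); the cube at (13.5, 12) is present — its section is the full 12.5×10.5 rectangle (area 131.25 mm²); the cube at (11.5, 1) does not reach this height (z outside [-1, 7.5]); the r=5.5 cylinder at (1.5, -2.5) contributes a regular 8-gon of circumradius 5.5 (area = (8/2)·5.500²·sin(360°/8) = 85.56 mm²); After the difference (first − rest): starting from the r=7 cylinder (138.59 mm²), the 12.5×10.5 cube at (13.5, 12) misses the remaining region (no effect); the r=5.5 cylinder at (1.5, -2.5) partially overlaps it — only the 73.24 mm² overlap (of its 85.56 mm²) is removed, clipping the outline — area = 65.35 mm²; (whole slice rotated 65° about Z — lengths, areas and connectivity unchanged). Overall, the cross-section is a single solid region. Net area = 65.35 mm².

65.35 mm²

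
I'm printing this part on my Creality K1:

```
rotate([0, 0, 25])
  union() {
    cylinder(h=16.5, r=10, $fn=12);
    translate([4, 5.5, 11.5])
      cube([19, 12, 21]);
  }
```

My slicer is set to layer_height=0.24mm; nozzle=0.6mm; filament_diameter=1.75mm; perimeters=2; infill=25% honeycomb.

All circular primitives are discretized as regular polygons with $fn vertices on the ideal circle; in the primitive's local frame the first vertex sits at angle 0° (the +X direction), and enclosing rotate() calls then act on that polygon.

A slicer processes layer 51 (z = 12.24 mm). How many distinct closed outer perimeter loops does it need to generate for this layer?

1

At z = 12.24 mm: the r=10 cylinder gives a regular 12-gon of circumradius 10 (constant along its height); the cube at (4, 5.5) is present — its section is the full 19×12 rectangle; Taking the union: the regions partially overlap (shared area 8.29 mm²), so overlapping operands fuse into one piece — 1 connected region; (rotated 25° about Z; rotation is an isometry so areas/perimeters/island counts are preserved). The result has 1 disconnected region.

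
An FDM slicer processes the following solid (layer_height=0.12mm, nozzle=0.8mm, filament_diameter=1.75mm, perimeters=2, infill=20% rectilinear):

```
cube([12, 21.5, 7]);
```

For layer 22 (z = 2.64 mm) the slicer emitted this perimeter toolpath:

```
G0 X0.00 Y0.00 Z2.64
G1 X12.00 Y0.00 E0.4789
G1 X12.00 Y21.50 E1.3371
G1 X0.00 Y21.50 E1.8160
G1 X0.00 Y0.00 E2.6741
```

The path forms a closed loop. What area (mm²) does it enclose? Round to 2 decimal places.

Apply the shoelace formula to the sequence of (X, Y) vertices; enclosed area = 258.00 mm².

258.00 mm²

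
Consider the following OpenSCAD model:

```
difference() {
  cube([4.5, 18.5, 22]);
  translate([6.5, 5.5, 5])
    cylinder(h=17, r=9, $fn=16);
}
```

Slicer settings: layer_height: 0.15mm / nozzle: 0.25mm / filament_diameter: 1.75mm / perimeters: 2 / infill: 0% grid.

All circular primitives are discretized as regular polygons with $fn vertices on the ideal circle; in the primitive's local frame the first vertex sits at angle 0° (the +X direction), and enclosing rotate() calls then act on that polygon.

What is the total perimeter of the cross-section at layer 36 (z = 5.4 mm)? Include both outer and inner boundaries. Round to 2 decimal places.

20.97 mm

At z = 5.4 mm: the cube is present — its section is the full 4.5×18.5 rectangle (perimeter 46.00 mm); the r=9 cylinder at (6.5, 5.5) contributes a regular 16-gon of circumradius 9 (perimeter = 2·16·9.000·sin(180°/16) = 56.19 mm); After the difference (first − rest): starting from the 4.5×18.5 cube, the r=9 cylinder at (6.5, 5.5) partially overlaps it — only the 59.25 mm² overlap (of its 247.98 mm²) is removed, clipping the outline — boundary = 20.97 mm. Overall, the cross-section is a single solid region. Total boundary length (outer) = 20.97 mm.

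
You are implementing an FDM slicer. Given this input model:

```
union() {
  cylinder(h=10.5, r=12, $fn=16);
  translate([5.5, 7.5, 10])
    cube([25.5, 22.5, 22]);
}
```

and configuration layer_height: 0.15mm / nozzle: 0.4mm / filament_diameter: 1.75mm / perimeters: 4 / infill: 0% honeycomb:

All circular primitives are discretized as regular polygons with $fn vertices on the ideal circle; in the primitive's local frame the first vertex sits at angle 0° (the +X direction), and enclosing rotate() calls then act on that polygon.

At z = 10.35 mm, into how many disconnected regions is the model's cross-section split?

1

At z = 10.35 mm: the r=12 cylinder contributes a regular 16-gon of circumradius 12; the 25.5×22.5 cube at (5.5, 7.5) contributes its full rectangle; Merging all regions: the regions partially overlap (shared area 6.24 mm²), so overlapping operands fuse into one piece — 1 connected region. The result has 1 disconnected region.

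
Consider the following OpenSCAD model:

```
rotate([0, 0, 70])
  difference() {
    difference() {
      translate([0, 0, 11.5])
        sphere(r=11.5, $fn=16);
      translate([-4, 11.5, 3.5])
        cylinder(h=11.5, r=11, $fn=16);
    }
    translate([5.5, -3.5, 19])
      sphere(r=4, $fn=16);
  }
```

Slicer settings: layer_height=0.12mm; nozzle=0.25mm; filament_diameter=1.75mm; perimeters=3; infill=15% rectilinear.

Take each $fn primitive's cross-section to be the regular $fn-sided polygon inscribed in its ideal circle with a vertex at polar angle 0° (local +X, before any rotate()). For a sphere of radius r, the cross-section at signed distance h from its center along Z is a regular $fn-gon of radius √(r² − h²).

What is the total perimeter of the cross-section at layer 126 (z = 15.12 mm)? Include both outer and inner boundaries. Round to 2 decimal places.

At z = 15.12 mm: the sphere: section is a regular 16-gon, circumradius = √(r²−h²) = √(11.5²−3.62²) = 10.915 (perimeter = 2·16·10.915·sin(180°/16) = 68.14 mm); the cylinder at (-4, 11.5) is absent (z outside [3.5, 15]); After the difference (first − rest): none of the subtracted shapes is present at this height, so the r=11.5 sphere is unchanged — boundary = 68.14 mm; the sphere at (5.5, -3.5): section is a regular 16-gon, circumradius = √(r²−h²) = √(4²−3.88²) = 0.972 (perimeter = 2·16·0.972·sin(180°/16) = 6.07 mm); After the difference (first − rest): starting from that combined region, the r=4 sphere at (5.5, -3.5) lies wholly inside it (removes its full 2.89 mm² and its 6.07 mm outline becomes a hole wall) — boundary (outer + 1 inner loop) = 74.21 mm; (whole slice rotated 70° about Z — lengths, areas and connectivity unchanged). Overall, the cross-section is one region with 1 hole. Total boundary length (outer + inner) = 74.21 mm.

74.21 mm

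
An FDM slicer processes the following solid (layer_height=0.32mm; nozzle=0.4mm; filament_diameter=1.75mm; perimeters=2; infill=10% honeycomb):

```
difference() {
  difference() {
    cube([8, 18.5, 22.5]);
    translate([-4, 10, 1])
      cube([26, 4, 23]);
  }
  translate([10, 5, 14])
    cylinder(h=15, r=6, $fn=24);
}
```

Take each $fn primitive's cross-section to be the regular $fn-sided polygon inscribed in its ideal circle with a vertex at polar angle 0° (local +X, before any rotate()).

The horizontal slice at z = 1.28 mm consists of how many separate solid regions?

2

At z = 1.28 mm: the cube is present — its section is the full 8×18.5 rectangle; the cube at (-4, 10) is present — its section is the full 26×4 rectangle; Subtracting the remaining from the first: starting from the 8×18.5 cube, the 26×4 cube at (-4, 10) partially overlaps it — only the 32.00 mm² overlap (of its 104.00 mm²) is removed, clipping the outline — 2 connected regions; the cylinder at (10, 5) is absent (z outside [14, 29]); Subtracting the remaining from the first: none of the subtracted shapes is present at this height, so the result so far is unchanged — 2 connected regions. The result has 2 disconnected regions.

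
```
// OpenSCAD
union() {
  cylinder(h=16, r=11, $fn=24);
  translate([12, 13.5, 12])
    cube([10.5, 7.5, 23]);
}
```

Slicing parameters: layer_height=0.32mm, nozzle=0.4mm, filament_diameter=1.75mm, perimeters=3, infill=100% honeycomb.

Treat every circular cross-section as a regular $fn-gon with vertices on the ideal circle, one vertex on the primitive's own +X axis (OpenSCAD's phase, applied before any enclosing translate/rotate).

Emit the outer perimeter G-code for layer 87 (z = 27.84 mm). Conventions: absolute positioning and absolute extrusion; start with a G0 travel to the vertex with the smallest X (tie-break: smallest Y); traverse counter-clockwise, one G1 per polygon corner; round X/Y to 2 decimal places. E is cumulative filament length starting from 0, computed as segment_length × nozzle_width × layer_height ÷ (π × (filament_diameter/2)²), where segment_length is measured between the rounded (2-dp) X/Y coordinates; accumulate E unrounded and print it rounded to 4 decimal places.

G0 X12.00 Y13.50 Z27.84
G1 X22.50 Y13.50 E0.5588
G1 X22.50 Y21.00 E0.9579
G1 X12.00 Y21.00 E1.5167
G1 X12.00 Y13.50 E1.9158

At z = 27.84 mm: the cylinder is absent (z outside [0, 16]); the cube at (12, 13.5) is present — its section is the full 10.5×7.5 rectangle; Combining (union): only the 10.5×7.5 cube at (12, 13.5) is present, so the union is just that shape — 1 connected region. The outline is a single polygon with 4 vertices. Extrusion per mm of travel: 0.4 × 0.32 / (π × 0.875²) = 0.053216. Accumulating E over each segment gives final E = 1.9158.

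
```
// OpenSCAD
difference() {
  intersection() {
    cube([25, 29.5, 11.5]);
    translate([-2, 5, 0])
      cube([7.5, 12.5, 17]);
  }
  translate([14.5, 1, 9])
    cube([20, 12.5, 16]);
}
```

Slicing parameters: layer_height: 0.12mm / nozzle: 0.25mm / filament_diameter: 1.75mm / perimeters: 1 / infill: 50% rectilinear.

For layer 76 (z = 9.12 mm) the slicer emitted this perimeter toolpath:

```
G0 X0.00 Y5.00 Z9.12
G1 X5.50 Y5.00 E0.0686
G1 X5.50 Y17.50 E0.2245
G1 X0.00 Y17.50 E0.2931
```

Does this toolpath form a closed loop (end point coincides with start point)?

no

Start point (G0): (0.00, 5.00). End point (last G1): the path does not return to the start — open.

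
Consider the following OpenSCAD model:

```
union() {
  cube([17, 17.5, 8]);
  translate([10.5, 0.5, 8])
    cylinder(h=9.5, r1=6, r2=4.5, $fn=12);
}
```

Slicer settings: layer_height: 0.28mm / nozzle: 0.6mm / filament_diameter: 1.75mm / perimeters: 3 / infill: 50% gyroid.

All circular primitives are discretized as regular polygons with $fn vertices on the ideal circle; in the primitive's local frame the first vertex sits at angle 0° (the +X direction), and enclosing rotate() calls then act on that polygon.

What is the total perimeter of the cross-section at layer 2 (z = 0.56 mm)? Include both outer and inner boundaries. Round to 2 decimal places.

At z = 0.56 mm: the cube is present — its section is the full 17×17.5 rectangle (perimeter 69.00 mm); the cone at (10.5, 0.5) is absent (z outside [8, 17.5]); Merging all regions: only the 17×17.5 cube is present, so the union is just that shape — boundary = 69.00 mm. Overall, the cross-section is a single solid region. Total boundary length (outer) = 69.00 mm.

69.00 mm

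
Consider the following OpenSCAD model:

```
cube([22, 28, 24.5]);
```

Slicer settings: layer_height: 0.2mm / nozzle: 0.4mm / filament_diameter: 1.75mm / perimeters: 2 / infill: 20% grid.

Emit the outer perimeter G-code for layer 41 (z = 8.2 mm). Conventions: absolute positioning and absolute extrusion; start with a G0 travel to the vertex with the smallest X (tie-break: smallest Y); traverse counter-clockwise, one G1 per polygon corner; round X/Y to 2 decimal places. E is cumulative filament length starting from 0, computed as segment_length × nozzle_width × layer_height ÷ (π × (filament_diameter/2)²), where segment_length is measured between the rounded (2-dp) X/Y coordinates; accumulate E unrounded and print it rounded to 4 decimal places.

G0 X0.00 Y0.00 Z8.20
G1 X22.00 Y0.00 E0.7317
G1 X22.00 Y28.00 E1.6630
G1 X0.00 Y28.00 E2.3947
G1 X0.00 Y0.00 E3.3260

At z = 8.2 mm: the 22×28 cube contributes its full rectangle. The outline is a single polygon with 4 vertices. Extrusion per mm of travel: 0.4 × 0.2 / (π × 0.875²) = 0.033260. Accumulating E over each segment gives final E = 3.3260.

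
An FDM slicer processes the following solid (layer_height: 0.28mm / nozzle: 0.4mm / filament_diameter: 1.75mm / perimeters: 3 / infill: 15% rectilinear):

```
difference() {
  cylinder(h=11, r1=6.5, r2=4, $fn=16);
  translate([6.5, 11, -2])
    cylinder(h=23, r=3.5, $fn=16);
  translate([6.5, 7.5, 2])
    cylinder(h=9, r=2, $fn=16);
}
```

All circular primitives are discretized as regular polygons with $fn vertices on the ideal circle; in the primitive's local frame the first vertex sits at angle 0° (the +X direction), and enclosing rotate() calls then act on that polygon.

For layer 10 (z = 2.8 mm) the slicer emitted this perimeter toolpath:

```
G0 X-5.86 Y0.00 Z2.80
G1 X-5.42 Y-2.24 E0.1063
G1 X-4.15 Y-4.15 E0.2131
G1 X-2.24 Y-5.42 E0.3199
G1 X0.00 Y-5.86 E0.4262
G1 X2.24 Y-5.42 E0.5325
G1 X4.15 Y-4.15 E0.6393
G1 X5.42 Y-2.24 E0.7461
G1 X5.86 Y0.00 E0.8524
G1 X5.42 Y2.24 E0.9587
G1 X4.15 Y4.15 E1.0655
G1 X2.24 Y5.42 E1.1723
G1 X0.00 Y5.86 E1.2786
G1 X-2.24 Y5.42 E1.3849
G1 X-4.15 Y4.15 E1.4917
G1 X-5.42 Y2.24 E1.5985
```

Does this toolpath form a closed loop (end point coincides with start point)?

no

Start point (G0): (-5.86, 0.00). End point (last G1): the path does not return to the start — open.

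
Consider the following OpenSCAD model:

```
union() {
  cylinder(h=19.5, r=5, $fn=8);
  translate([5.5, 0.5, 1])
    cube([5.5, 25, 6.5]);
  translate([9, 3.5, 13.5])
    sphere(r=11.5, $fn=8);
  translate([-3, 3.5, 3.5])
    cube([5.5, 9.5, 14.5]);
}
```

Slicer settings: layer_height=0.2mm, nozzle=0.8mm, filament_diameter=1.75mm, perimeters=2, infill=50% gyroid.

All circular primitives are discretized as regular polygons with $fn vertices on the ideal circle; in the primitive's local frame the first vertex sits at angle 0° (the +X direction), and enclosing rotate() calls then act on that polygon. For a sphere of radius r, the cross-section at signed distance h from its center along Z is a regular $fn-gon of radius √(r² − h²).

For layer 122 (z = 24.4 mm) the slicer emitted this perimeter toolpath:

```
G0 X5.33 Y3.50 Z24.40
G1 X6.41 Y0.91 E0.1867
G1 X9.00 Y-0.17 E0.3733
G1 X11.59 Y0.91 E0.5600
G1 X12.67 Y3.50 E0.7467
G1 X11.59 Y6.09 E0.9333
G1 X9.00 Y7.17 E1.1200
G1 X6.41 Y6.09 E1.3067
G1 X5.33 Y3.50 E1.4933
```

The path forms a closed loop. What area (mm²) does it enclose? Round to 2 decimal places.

38.02 mm²

Apply the shoelace formula to the sequence of (X, Y) vertices; enclosed area = 38.02 mm².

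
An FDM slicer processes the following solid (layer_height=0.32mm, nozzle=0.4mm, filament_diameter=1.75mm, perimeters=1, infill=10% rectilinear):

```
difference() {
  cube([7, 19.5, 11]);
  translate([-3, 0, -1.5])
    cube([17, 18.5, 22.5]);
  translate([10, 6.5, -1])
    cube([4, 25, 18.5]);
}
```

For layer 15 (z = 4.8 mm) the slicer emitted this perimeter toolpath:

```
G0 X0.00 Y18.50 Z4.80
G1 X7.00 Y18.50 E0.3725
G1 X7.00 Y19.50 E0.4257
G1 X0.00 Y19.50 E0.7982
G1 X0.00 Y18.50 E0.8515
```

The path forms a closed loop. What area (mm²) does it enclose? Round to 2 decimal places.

7.00 mm²

Apply the shoelace formula to the sequence of (X, Y) vertices; enclosed area = 7.00 mm².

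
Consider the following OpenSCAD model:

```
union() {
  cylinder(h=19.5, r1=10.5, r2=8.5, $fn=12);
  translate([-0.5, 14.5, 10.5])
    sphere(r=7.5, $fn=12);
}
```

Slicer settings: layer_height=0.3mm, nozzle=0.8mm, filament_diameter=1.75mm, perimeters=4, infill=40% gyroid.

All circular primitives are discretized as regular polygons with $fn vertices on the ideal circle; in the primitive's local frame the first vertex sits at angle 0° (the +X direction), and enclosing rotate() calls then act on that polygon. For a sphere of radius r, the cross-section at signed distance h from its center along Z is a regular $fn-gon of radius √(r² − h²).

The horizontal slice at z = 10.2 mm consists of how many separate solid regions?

1

At z = 10.2 mm: the cone (r1=10.5→r2=8.5) has section circumradius 9.454 here — a regular 12-gon; the r=7.5 sphere at (-0.5, 14.5) contributes a regular 12-gon of circumradius √(7.5²−0.3²) = 7.494; Merging all regions: the regions partially overlap (shared area 10.92 mm²), so overlapping operands fuse into one piece — 1 connected region. The result has 1 disconnected region.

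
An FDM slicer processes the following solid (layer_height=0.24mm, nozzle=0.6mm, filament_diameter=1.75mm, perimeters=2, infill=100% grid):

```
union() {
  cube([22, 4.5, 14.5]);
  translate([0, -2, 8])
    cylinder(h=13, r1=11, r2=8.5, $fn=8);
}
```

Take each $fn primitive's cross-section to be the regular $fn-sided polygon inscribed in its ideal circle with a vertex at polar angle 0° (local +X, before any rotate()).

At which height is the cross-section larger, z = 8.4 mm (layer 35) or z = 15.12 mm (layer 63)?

layer 35 (z = 8.4 mm)

Layer 35 (z = 8.4): the cube (footprint 22×4.5) is included at this height (area 99.00 mm²); the cone at (0, -2) contributes a regular 8-gon of circumradius 10.923 (interpolated between r1=11 and r2=8.5 at t=0.031) (area = (8/2)·10.923²·sin(360°/8) = 337.47 mm²); Combining (union): the regions partially overlap — summed areas 436.47 mm² minus the doubly-counted overlap 41.23 mm² gives 395.24 mm² — area = 395.24 mm². So its area = 395.24 mm². Layer 63 (z = 15.12): the cube is absent (z outside [0, 14.5]); the cone at (0, -2): at t=0.548 of its height the radius interpolates to r₁+(r₂−r₁)t = 9.631, giving a regular 8-gon of that circumradius (area = (8/2)·9.631²·sin(360°/8) = 262.34 mm²); Merging all regions: only the cone at (0, -2) is present, so the union is just that shape — area = 262.34 mm². So its area = 262.34 mm². Layer 35 is larger (395.24 vs 262.34 mm²).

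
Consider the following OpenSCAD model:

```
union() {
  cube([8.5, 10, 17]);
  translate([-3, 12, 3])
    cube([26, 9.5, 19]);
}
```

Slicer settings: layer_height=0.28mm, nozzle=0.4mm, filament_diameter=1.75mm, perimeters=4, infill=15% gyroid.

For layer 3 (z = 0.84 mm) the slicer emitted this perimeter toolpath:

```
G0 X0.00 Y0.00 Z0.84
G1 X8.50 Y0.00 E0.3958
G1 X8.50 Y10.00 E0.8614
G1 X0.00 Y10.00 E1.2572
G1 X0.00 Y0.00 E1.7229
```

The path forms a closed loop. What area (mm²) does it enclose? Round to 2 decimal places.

85.00 mm²

Apply the shoelace formula to the sequence of (X, Y) vertices; enclosed area = 85.00 mm².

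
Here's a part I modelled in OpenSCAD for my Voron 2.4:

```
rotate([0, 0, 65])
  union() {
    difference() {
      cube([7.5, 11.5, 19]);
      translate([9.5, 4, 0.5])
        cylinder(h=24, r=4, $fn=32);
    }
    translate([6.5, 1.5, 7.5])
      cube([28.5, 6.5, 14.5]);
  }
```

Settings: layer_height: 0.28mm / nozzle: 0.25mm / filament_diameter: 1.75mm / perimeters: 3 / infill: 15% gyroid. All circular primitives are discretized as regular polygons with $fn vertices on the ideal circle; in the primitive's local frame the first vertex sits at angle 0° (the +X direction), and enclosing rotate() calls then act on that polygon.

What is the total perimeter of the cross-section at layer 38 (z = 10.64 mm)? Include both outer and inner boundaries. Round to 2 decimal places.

At z = 10.64 mm: the cube (footprint 7.5×11.5) is included at this height (perimeter 38.00 mm); the cylinder at (9.5, 4): section is a regular 32-gon, circumradius r=4 (perimeter = 2·32·4.000·sin(180°/32) = 25.09 mm); Subtracting the remaining from the first: starting from the 7.5×11.5 cube, the r=4 cylinder at (9.5, 4) partially overlaps it — only the 9.72 mm² overlap (of its 49.94 mm²) is removed, clipping the outline — boundary = 39.46 mm; the cube at (6.5, 1.5) (footprint 28.5×6.5) is included at this height (perimeter 70.00 mm); Combining (union): the regions partially overlap (shared area 0.91 mm²), so the edge portions inside another operand are dropped and the merged outline is re-measured after clipping — boundary = 105.21 mm; (whole slice rotated 65° about Z — lengths, areas and connectivity unchanged). Overall, the cross-section is a single solid region. Total boundary length (outer) = 105.21 mm.

105.21 mm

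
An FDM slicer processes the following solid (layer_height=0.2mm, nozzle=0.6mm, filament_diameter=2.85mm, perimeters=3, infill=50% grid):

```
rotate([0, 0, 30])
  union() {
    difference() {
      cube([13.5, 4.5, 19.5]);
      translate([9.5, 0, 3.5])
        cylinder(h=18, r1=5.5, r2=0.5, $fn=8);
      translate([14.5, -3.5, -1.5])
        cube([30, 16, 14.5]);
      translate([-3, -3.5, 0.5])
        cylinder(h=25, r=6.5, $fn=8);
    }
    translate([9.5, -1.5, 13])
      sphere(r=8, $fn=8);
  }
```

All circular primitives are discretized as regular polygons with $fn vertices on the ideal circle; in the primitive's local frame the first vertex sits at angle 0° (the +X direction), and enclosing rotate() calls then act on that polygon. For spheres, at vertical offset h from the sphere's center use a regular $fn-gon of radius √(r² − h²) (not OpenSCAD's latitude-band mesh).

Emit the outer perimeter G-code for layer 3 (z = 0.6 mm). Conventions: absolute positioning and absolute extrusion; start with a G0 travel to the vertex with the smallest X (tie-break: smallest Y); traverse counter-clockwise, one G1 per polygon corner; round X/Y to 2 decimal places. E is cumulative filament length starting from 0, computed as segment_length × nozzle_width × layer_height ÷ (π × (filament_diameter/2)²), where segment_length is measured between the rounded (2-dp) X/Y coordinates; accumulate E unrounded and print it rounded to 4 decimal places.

G0 X-2.25 Y3.90 Z0.60
G1 X-0.88 Y1.52 E0.0517
G1 X0.83 Y1.75 E0.0841
G1 X1.78 Y1.03 E0.1065
G1 X11.69 Y6.75 E0.3218
G1 X9.44 Y10.65 E0.4065
G1 X-2.25 Y3.90 E0.6604

At z = 0.6 mm: the 13.5×4.5 cube contributes its full rectangle; the cone at (9.5, 0) is absent (z outside [3.5, 21.5]); the cube at (14.5, -3.5) (footprint 30×16) is included at this height; the r=6.5 cylinder at (-3, -3.5) gives a regular 8-gon of circumradius 6.5 (constant along its height); Taking the first minus the rest: starting from the 13.5×4.5 cube, the 30×16 cube at (14.5, -3.5) misses the remaining region (no effect); the r=6.5 cylinder at (-3, -3.5) partially overlaps it — only the 2.53 mm² overlap (of its 119.50 mm²) is removed, clipping the outline — 1 connected region; the sphere at (9.5, -1.5) does not reach this height (|z−center|=12.400 > r=8); Merging all regions: only the result so far is present, so the union is just that shape — 1 connected region; (rotated 30° about Z; rotation is an isometry so areas/perimeters/island counts are preserved). The outline is a single polygon with 6 vertices. Extrusion per mm of travel: 0.6 × 0.2 / (π × 1.425²) = 0.018811. Accumulating E over each segment gives final E = 0.6604.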